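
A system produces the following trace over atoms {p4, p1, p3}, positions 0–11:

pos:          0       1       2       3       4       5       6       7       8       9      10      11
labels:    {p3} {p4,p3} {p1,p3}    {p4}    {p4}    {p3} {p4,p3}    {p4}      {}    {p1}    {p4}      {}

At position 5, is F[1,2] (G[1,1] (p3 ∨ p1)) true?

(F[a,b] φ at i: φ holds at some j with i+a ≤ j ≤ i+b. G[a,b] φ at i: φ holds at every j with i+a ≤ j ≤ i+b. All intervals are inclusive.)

Check G[1,1] (p3 ∨ p1) at each j in [6,7]:
  j=6: fails at 7
  j=7: fails at 8
No position in the window satisfies it → formula fails.

False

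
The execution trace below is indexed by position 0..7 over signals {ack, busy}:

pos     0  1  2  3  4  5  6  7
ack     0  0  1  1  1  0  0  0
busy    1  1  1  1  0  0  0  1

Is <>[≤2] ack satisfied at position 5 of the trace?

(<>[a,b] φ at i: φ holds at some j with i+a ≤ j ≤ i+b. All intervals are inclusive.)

False

Check ack at each j in [5,7]:
  j=5: false
  j=6: false
  j=7: false
No position in the window satisfies it → formula fails.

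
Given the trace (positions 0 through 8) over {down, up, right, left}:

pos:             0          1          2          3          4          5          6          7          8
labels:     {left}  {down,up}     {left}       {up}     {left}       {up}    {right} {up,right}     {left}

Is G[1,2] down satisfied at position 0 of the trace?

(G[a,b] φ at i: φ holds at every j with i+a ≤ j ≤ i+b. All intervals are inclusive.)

No

Check down at every j in [1,2]:
  j=1: true
  j=2: false
Fails at j=2 → formula fails.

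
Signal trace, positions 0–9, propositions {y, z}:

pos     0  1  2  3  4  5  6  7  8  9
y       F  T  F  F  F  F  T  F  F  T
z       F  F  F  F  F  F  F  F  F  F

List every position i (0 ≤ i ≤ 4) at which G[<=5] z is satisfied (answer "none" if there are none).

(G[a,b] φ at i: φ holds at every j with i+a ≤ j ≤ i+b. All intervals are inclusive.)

none

Evaluate at each i in [0,4]:
  i=0: ✗ (fails at j=0)
  i=1: ✗ (fails at j=1)
  i=2: ✗ (fails at j=2)
  i=3: ✗ (fails at j=3)
  i=4: ✗ (fails at j=4)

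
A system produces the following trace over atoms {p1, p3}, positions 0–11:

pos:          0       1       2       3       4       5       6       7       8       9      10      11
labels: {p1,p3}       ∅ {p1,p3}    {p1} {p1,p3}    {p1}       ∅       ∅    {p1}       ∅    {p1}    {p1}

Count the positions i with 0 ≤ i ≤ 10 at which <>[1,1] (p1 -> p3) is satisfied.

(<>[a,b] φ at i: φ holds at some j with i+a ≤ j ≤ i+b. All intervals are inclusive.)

6

Evaluate at each i in [0,10]:
  i=0: ✓ (witness j=1)
  i=1: ✓ (witness j=2)
  i=2: ✗ (none in [3,3])
  i=3: ✓ (witness j=4)
  i=4: ✗ (none in [5,5])
  i=5: ✓ (witness j=6)
  i=6: ✓ (witness j=7)
  i=7: ✗ (none in [8,8])
  i=8: ✓ (witness j=9)
  i=9: ✗ (none in [10,10])
  i=10: ✗ (none in [11,11])
Positions where it holds: {0, 1, 3, 5, 6, 8} → 6.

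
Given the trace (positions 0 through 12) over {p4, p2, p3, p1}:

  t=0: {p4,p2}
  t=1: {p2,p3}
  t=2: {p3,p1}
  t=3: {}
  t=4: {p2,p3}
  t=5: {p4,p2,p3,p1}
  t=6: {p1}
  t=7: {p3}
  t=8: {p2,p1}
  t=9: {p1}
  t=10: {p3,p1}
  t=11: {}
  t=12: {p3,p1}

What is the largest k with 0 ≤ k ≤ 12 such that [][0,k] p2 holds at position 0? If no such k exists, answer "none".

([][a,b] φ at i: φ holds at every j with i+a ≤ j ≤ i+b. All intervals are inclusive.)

p2 must hold from j=0 onward; find where it first fails.
  j=0: holds
  j=1: holds
  j=2: fails
Holds on [0,1], so largest k = 1.

1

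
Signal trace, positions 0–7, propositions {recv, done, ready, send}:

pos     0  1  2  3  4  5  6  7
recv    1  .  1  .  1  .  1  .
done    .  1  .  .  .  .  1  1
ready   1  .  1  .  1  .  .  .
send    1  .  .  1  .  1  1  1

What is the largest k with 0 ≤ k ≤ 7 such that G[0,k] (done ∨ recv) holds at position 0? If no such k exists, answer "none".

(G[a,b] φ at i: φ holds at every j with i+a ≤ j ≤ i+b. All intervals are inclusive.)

2

(done ∨ recv) must hold from j=0 onward; find where it first fails.
  j=0: holds
  j=1: holds
  j=2: holds
  j=3: fails
Holds on [0,2], so largest k = 2.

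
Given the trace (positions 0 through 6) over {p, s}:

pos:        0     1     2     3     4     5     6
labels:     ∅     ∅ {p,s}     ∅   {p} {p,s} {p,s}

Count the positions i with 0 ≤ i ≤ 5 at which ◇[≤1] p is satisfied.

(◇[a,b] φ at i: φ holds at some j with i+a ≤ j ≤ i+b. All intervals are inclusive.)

5

Evaluate at each i in [0,5]:
  i=0: ✗ (none in [0,1])
  i=1: ✓ (witness j=2)
  i=2: ✓ (witness j=2)
  i=3: ✓ (witness j=4)
  i=4: ✓ (witness j=4)
  i=5: ✓ (witness j=5)
Positions where it holds: {1, 2, 3, 4, 5} → 5.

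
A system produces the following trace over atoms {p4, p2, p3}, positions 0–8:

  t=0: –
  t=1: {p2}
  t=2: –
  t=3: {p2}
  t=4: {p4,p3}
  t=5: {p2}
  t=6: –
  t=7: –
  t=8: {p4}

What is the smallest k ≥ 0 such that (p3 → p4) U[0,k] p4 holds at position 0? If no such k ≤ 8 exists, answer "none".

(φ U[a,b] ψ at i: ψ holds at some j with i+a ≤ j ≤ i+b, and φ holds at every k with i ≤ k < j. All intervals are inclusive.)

4

Need earliest j ≥ 0 with p4, and (p3 → p4) at every k in [0,j-1].
  j=0: rhs fails.
  j=1: rhs fails.
  j=2: rhs fails.
  j=3: rhs fails.
  j=4: rhs holds; lhs holds on [0,3]. k = 4.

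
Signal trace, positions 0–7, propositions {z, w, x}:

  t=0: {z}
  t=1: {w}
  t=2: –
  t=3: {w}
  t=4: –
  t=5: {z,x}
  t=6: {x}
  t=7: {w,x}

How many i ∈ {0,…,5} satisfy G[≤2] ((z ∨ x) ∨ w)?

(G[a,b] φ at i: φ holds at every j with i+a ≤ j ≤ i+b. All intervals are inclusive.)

1

Evaluate at each i in [0,5]:
  i=0: ✗ (fails at j=2)
  i=1: ✗ (fails at j=2)
  i=2: ✗ (fails at j=2)
  i=3: ✗ (fails at j=4)
  i=4: ✗ (fails at j=4)
  i=5: ✓ (all of [5,7])
Positions where it holds: {5} → 1.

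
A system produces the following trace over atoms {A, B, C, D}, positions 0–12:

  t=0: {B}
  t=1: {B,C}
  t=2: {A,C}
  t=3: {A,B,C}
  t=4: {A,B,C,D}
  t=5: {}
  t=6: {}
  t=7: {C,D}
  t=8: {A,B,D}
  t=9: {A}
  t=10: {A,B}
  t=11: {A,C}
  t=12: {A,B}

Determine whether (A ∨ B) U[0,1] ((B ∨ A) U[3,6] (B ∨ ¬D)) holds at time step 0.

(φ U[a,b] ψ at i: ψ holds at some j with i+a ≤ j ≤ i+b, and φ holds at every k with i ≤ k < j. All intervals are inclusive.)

Need some j in [0,1] with ((B ∨ A) U[3,6] (B ∨ ¬D)), and (A ∨ B) at every k in [0,j-1].
  j=0: ((B ∨ A) U[3,6] (B ∨ ¬D)) holds; no prefix to check → satisfied.

Yes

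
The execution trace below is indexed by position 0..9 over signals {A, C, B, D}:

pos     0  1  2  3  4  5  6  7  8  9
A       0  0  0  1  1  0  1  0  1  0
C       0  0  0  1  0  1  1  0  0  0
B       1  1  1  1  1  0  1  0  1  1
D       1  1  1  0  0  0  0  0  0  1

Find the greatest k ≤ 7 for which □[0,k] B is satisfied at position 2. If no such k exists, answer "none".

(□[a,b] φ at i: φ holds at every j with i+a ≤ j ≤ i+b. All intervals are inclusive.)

B must hold from j=2 onward; find where it first fails.
  j=2: holds
  j=3: holds
  j=4: holds
  j=5: fails
Holds on [2,4], so largest k = 2.

2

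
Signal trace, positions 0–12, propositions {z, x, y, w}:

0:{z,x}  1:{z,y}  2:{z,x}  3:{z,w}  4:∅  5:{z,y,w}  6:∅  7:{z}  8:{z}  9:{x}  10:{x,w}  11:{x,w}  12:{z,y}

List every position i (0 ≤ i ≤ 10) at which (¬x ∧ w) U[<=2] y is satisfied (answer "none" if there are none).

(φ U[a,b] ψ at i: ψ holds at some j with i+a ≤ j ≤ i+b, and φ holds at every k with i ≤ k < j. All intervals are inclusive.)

Evaluate at each i in [0,10]:
  i=0: ✗ (lhs fails at k=0 before rhs at j=1)
  i=1: ✓ (rhs at j=1)
  i=2: ✗ (no rhs in [2,4])
  i=3: ✗ (lhs fails at k=4 before rhs at j=5)
  i=4: ✗ (lhs fails at k=4 before rhs at j=5)
  i=5: ✓ (rhs at j=5)
  i=6: ✗ (no rhs in [6,8])
  i=7: ✗ (no rhs in [7,9])
  i=8: ✗ (no rhs in [8,10])
  i=9: ✗ (no rhs in [9,11])
  i=10: ✗ (lhs fails at k=10 before rhs at j=12)

1, 5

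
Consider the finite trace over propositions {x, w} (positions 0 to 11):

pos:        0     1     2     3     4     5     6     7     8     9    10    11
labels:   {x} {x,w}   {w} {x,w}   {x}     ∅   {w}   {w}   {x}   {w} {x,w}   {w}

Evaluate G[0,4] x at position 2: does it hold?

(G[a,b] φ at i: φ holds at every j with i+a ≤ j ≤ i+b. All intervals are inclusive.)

Check x at every j in [2,6]:
  j=2: false
  j=3: true
  j=4: true
  j=5: false
  j=6: false
Fails at j=2 → formula fails.

Does not hold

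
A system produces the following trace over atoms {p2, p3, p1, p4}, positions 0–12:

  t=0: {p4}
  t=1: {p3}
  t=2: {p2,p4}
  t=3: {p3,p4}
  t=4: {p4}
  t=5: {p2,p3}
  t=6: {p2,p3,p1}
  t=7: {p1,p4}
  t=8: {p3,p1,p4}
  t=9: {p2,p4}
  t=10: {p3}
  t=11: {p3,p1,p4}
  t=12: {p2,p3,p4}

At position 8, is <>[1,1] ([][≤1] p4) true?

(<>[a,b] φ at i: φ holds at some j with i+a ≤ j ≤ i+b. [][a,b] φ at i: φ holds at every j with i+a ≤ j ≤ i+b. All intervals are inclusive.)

False

Check [][≤1] p4 at each j in [9,9]:
  j=9: fails at 10
No position in the window satisfies it → formula fails.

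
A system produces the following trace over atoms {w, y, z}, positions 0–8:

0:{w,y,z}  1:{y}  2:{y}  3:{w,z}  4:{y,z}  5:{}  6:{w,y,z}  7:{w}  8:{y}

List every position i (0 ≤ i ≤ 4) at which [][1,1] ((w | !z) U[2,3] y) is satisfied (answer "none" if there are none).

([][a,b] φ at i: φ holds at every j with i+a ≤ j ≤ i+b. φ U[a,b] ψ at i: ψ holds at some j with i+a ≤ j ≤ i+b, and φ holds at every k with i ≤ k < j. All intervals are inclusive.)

Evaluate at each i in [0,4]:
  i=0: ✓ (all of [1,1])
  i=1: ✓ (all of [2,2])
  i=2: ✗ (fails at j=3)
  i=3: ✗ (fails at j=4)
  i=4: ✓ (all of [5,5])

0, 1, 4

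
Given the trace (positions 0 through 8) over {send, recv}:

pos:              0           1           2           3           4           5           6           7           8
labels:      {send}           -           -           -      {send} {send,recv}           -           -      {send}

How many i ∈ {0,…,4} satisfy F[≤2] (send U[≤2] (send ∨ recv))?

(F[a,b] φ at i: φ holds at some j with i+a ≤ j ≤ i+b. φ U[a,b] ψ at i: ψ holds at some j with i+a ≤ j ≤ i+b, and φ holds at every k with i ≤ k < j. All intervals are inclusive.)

Evaluate at each i in [0,4]:
  i=0: ✓ (witness j=0)
  i=1: ✗ (none in [1,3])
  i=2: ✓ (witness j=4)
  i=3: ✓ (witness j=4)
  i=4: ✓ (witness j=4)
Positions where it holds: {0, 2, 3, 4} → 4.

4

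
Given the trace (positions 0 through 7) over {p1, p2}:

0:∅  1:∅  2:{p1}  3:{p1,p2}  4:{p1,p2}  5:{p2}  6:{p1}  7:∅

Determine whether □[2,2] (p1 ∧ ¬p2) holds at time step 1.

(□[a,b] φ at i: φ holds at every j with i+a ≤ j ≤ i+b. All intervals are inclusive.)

Check (p1 ∧ ¬p2) at every j in [3,3]:
  j=3: false
Fails at j=3 → formula fails.

Does not hold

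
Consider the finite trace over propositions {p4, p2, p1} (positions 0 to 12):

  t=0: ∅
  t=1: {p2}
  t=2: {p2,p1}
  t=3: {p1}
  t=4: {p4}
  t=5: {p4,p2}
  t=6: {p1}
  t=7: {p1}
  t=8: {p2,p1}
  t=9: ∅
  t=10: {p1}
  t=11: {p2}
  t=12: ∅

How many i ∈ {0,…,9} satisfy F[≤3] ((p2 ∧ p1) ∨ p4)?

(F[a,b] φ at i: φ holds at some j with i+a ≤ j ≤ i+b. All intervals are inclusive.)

Evaluate at each i in [0,9]:
  i=0: ✓ (witness j=2)
  i=1: ✓ (witness j=2)
  i=2: ✓ (witness j=2)
  i=3: ✓ (witness j=4)
  i=4: ✓ (witness j=4)
  i=5: ✓ (witness j=5)
  i=6: ✓ (witness j=8)
  i=7: ✓ (witness j=8)
  i=8: ✓ (witness j=8)
  i=9: ✗ (none in [9,12])
Positions where it holds: {0, 1, 2, 3, 4, 5, 6, 7, 8} → 9.

9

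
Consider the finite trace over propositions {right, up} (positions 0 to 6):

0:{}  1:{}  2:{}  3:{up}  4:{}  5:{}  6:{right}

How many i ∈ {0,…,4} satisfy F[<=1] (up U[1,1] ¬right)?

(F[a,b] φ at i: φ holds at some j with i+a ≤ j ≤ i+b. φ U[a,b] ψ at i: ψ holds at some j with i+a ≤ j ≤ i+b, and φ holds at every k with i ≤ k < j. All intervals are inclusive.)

2

Evaluate at each i in [0,4]:
  i=0: ✗ (none in [0,1])
  i=1: ✗ (none in [1,2])
  i=2: ✓ (witness j=3)
  i=3: ✓ (witness j=3)
  i=4: ✗ (none in [4,5])
Positions where it holds: {2, 3} → 2.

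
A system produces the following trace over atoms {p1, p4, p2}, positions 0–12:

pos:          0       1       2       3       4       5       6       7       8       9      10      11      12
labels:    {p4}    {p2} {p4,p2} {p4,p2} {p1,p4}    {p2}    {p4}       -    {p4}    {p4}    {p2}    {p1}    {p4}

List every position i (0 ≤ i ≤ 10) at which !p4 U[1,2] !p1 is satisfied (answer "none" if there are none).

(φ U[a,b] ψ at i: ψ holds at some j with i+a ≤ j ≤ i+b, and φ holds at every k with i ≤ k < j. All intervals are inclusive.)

1, 5, 7, 10

Evaluate at each i in [0,10]:
  i=0: ✗ (lhs fails at k=0 before rhs at j=1)
  i=1: ✓ (rhs at j=2; lhs holds on [1,1])
  i=2: ✗ (lhs fails at k=2 before rhs at j=3)
  i=3: ✗ (lhs fails at k=3 before rhs at j=5)
  i=4: ✗ (lhs fails at k=4 before rhs at j=5)
  i=5: ✓ (rhs at j=6; lhs holds on [5,5])
  i=6: ✗ (lhs fails at k=6 before rhs at j=7)
  i=7: ✓ (rhs at j=8; lhs holds on [7,7])
  i=8: ✗ (lhs fails at k=8 before rhs at j=9)
  i=9: ✗ (lhs fails at k=9 before rhs at j=10)
  i=10: ✓ (rhs at j=12; lhs holds on [10,11])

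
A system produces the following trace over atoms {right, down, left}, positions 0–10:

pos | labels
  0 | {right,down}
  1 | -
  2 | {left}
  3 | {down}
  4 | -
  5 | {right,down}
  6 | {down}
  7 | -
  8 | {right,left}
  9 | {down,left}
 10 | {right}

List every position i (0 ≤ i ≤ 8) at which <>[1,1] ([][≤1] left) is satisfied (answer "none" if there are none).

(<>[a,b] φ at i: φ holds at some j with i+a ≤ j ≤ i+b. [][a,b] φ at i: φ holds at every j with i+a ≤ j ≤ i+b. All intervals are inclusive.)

7

Evaluate at each i in [0,8]:
  i=0: ✗ (none in [1,1])
  i=1: ✗ (none in [2,2])
  i=2: ✗ (none in [3,3])
  i=3: ✗ (none in [4,4])
  i=4: ✗ (none in [5,5])
  i=5: ✗ (none in [6,6])
  i=6: ✗ (none in [7,7])
  i=7: ✓ (witness j=8)
  i=8: ✗ (none in [9,9])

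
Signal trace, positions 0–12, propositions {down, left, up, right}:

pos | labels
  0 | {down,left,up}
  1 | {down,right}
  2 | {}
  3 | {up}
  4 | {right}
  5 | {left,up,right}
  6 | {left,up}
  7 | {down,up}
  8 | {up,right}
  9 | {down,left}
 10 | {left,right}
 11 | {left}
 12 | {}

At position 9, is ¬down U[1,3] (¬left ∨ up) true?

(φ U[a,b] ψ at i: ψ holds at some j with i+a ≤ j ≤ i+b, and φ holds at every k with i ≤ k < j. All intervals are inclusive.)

Does not hold

Need some j in [10,12] with (¬left ∨ up), and ¬down at every k in [9,j-1].
  j=10: (¬left ∨ up) false.
  j=11: (¬left ∨ up) false.
  j=12: (¬left ∨ up) holds, but ¬down fails at k=9 → not this j.
No j in the window works → until fails.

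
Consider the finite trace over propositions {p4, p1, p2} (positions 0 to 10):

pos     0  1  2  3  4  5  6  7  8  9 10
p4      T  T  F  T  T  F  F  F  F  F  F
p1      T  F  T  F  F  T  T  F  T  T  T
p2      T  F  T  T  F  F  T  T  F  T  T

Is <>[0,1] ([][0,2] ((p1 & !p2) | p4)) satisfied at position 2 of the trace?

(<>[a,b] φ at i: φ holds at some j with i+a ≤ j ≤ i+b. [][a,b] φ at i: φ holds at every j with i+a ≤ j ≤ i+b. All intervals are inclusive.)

Yes

Check [][0,2] ((p1 & !p2) | p4) at each j in [2,3]:
  j=2: fails at 2
  j=3: holds on [3,5]
Found at j=3 → formula holds.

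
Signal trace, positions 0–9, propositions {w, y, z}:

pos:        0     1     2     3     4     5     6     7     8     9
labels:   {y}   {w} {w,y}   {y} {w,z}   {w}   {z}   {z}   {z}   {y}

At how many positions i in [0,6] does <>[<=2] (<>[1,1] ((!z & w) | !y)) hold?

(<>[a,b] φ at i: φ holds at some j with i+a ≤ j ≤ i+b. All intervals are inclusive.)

Evaluate at each i in [0,6]:
  i=0: ✓ (witness j=0)
  i=1: ✓ (witness j=1)
  i=2: ✓ (witness j=3)
  i=3: ✓ (witness j=3)
  i=4: ✓ (witness j=4)
  i=5: ✓ (witness j=5)
  i=6: ✓ (witness j=6)
Positions where it holds: {0, 1, 2, 3, 4, 5, 6} → 7.

7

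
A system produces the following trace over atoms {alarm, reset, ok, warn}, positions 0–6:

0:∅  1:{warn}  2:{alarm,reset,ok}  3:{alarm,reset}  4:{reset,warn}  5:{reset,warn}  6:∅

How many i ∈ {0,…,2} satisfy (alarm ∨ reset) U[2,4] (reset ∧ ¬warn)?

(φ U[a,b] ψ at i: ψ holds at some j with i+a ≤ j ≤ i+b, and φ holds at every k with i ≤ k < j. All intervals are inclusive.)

Evaluate at each i in [0,2]:
  i=0: ✗ (lhs fails at k=0 before rhs at j=2)
  i=1: ✗ (lhs fails at k=1 before rhs at j=3)
  i=2: ✗ (no rhs in [4,6])
Positions where it holds: {} → 0.

0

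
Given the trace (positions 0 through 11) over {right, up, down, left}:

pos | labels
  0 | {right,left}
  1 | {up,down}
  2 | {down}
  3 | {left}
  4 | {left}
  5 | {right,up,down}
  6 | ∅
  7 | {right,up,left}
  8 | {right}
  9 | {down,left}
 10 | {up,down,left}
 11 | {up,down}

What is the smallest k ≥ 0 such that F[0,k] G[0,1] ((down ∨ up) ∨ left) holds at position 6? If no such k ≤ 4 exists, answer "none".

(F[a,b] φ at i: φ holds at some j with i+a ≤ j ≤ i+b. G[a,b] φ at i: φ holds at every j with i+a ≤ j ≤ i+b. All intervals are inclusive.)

3

Scan j = 6,7,… for G[0,1] ((down ∨ up) ∨ left):
  j=6: fails
  j=7: fails
  j=8: fails
  j=9: holds
First hit at j=9, so smallest k = 9-6 = 3.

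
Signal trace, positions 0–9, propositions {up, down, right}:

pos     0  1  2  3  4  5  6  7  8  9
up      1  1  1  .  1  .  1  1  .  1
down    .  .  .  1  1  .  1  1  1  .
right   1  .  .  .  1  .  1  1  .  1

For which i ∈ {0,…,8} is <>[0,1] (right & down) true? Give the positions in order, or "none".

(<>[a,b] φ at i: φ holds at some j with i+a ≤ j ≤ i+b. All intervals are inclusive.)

3, 4, 5, 6, 7

Evaluate at each i in [0,8]:
  i=0: ✗ (none in [0,1])
  i=1: ✗ (none in [1,2])
  i=2: ✗ (none in [2,3])
  i=3: ✓ (witness j=4)
  i=4: ✓ (witness j=4)
  i=5: ✓ (witness j=6)
  i=6: ✓ (witness j=6)
  i=7: ✓ (witness j=7)
  i=8: ✗ (none in [8,9])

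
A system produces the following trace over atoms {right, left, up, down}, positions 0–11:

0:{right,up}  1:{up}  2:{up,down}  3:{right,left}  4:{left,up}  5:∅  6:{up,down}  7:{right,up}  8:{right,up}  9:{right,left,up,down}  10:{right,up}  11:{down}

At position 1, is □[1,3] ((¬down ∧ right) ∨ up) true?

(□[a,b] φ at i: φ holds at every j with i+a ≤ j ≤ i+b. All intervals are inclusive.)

Check ((¬down ∧ right) ∨ up) at every j in [2,4]:
  j=2: true
  j=3: true
  j=4: true
All positions satisfy it → formula holds.

Holds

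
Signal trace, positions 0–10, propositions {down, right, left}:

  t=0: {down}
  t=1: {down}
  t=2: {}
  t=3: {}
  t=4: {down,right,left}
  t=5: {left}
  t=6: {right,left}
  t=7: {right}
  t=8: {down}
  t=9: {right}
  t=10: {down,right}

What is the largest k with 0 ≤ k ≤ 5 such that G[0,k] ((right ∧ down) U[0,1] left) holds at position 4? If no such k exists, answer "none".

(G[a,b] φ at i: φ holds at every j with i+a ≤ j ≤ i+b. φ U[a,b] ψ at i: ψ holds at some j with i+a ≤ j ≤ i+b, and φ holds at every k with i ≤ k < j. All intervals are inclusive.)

2

((right ∧ down) U[0,1] left) must hold from j=4 onward; find where it first fails.
  j=4: holds
  j=5: holds
  j=6: holds
  j=7: fails
Holds on [4,6], so largest k = 2.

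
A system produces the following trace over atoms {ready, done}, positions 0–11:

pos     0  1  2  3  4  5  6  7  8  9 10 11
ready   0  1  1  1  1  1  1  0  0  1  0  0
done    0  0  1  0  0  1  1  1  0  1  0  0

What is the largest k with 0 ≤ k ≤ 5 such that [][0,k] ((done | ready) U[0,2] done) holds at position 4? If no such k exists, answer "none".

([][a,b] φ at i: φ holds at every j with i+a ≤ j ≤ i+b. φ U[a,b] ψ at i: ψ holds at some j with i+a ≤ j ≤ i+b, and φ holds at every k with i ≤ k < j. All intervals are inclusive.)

3

((done | ready) U[0,2] done) must hold from j=4 onward; find where it first fails.
  j=4: holds
  j=5: holds
  j=6: holds
  j=7: holds
  j=8: fails
Holds on [4,7], so largest k = 3.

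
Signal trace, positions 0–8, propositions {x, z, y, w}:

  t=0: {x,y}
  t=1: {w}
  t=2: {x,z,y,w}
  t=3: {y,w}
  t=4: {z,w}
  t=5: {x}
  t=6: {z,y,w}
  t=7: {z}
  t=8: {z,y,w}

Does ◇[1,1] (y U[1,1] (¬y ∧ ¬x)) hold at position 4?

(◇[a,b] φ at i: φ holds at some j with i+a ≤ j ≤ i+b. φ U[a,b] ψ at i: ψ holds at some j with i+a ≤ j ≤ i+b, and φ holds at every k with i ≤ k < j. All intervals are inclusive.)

No

Check (y U[1,1] (¬y ∧ ¬x)) at each j in [5,5]:
  j=5: fails
No position in the window satisfies it → formula fails.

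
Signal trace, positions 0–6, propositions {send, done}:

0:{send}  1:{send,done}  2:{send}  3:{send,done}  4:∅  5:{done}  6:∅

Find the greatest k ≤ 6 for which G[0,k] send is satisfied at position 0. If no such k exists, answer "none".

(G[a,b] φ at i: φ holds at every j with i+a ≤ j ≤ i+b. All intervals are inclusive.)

send must hold from j=0 onward; find where it first fails.
  j=0: holds
  j=1: holds
  j=2: holds
  j=3: holds
  j=4: fails
Holds on [0,3], so largest k = 3.

3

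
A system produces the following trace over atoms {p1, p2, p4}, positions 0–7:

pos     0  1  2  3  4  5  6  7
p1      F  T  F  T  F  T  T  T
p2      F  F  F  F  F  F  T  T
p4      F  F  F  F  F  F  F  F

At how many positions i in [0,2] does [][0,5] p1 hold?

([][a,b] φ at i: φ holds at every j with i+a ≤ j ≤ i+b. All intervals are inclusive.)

Evaluate at each i in [0,2]:
  i=0: ✗ (fails at j=0)
  i=1: ✗ (fails at j=2)
  i=2: ✗ (fails at j=2)
Positions where it holds: {} → 0.

0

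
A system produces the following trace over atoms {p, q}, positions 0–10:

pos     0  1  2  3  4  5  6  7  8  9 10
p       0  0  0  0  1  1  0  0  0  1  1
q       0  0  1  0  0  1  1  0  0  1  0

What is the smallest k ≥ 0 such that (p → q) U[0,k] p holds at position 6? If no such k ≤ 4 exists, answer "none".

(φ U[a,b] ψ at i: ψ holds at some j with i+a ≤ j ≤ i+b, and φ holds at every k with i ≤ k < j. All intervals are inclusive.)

3

Need earliest j ≥ 6 with p, and (p → q) at every k in [6,j-1].
  j=6: rhs fails.
  j=7: rhs fails.
  j=8: rhs fails.
  j=9: rhs holds; lhs holds on [6,8]. k = 3.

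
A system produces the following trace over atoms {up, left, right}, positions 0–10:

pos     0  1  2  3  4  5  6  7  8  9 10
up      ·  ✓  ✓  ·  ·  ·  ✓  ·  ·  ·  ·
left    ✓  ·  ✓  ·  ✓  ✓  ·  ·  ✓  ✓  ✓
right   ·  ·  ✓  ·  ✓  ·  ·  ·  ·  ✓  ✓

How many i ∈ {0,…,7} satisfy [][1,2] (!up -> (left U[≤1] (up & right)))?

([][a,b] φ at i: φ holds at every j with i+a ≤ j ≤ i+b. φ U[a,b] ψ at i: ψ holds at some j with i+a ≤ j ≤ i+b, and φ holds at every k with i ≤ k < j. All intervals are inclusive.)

1

Evaluate at each i in [0,7]:
  i=0: ✓ (all of [1,2])
  i=1: ✗ (fails at j=3)
  i=2: ✗ (fails at j=3)
  i=3: ✗ (fails at j=4)
  i=4: ✗ (fails at j=5)
  i=5: ✗ (fails at j=7)
  i=6: ✗ (fails at j=7)
  i=7: ✗ (fails at j=8)
Positions where it holds: {0} → 1.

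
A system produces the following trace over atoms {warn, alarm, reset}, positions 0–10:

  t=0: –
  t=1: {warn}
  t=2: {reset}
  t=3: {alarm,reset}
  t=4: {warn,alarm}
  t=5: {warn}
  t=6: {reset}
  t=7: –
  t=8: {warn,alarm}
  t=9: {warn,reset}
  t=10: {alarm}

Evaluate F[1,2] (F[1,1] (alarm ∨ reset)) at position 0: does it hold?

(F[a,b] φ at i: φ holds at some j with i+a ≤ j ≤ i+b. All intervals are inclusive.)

Check F[1,1] (alarm ∨ reset) at each j in [1,2]:
  j=1: holds (witness at 2)
  j=2: holds (witness at 3)
Found at j=1 → formula holds.

Holds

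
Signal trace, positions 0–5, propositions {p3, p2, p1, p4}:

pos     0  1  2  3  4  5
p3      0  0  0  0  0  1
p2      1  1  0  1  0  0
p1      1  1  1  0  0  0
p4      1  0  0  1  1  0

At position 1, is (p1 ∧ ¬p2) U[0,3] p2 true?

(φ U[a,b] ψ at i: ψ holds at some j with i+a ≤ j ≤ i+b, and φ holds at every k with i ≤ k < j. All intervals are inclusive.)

Need some j in [1,4] with p2, and (p1 ∧ ¬p2) at every k in [1,j-1].
  j=1: p2 holds; no prefix to check → satisfied.

Yes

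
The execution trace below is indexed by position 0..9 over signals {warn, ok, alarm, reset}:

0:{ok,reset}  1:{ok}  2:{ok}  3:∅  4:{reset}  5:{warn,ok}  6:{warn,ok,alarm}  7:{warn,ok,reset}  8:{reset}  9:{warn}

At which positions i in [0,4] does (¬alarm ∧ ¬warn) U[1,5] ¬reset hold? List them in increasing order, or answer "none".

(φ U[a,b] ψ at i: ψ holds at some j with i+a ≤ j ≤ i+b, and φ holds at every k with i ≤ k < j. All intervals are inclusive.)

0, 1, 2, 3, 4

Evaluate at each i in [0,4]:
  i=0: ✓ (rhs at j=1; lhs holds on [0,0])
  i=1: ✓ (rhs at j=2; lhs holds on [1,1])
  i=2: ✓ (rhs at j=3; lhs holds on [2,2])
  i=3: ✓ (rhs at j=5; lhs holds on [3,4])
  i=4: ✓ (rhs at j=5; lhs holds on [4,4])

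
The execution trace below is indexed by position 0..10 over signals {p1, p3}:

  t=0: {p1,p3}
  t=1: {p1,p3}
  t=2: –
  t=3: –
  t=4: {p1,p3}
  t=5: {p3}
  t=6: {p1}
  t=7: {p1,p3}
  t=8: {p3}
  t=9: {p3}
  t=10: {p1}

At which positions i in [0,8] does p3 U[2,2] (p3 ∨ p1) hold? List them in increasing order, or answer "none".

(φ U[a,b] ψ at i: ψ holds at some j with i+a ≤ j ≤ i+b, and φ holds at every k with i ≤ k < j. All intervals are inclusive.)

Evaluate at each i in [0,8]:
  i=0: ✗ (no rhs in [2,2])
  i=1: ✗ (no rhs in [3,3])
  i=2: ✗ (lhs fails at k=2 before rhs at j=4)
  i=3: ✗ (lhs fails at k=3 before rhs at j=5)
  i=4: ✓ (rhs at j=6; lhs holds on [4,5])
  i=5: ✗ (lhs fails at k=6 before rhs at j=7)
  i=6: ✗ (lhs fails at k=6 before rhs at j=8)
  i=7: ✓ (rhs at j=9; lhs holds on [7,8])
  i=8: ✓ (rhs at j=10; lhs holds on [8,9])

4, 7, 8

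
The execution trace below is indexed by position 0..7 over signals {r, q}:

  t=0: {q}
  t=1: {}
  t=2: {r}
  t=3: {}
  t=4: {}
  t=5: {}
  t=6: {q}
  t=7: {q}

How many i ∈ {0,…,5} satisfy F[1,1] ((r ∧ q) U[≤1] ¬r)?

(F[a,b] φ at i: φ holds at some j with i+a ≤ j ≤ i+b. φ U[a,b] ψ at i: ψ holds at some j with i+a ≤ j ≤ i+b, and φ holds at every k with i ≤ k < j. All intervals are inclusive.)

5

Evaluate at each i in [0,5]:
  i=0: ✓ (witness j=1)
  i=1: ✗ (none in [2,2])
  i=2: ✓ (witness j=3)
  i=3: ✓ (witness j=4)
  i=4: ✓ (witness j=5)
  i=5: ✓ (witness j=6)
Positions where it holds: {0, 2, 3, 4, 5} → 5.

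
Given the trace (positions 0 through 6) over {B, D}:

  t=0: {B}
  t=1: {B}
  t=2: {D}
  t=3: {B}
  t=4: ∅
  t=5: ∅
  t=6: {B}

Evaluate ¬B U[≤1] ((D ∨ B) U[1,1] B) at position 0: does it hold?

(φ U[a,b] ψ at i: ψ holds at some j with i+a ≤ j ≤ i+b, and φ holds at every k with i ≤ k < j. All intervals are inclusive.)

Yes

Need some j in [0,1] with ((D ∨ B) U[1,1] B), and ¬B at every k in [0,j-1].
  j=0: ((D ∨ B) U[1,1] B) holds; no prefix to check → satisfied.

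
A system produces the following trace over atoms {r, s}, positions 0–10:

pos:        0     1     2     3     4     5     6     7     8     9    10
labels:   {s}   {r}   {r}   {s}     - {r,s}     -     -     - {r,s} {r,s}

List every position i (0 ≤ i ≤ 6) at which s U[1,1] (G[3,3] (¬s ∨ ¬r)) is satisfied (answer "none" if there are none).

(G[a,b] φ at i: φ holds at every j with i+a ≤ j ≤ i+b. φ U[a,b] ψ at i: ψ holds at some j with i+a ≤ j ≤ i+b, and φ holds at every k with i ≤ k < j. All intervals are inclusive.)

Evaluate at each i in [0,6]:
  i=0: ✓ (rhs at j=1; lhs holds on [0,0])
  i=1: ✗ (no rhs in [2,2])
  i=2: ✗ (lhs fails at k=2 before rhs at j=3)
  i=3: ✓ (rhs at j=4; lhs holds on [3,3])
  i=4: ✗ (lhs fails at k=4 before rhs at j=5)
  i=5: ✗ (no rhs in [6,6])
  i=6: ✗ (no rhs in [7,7])

0, 3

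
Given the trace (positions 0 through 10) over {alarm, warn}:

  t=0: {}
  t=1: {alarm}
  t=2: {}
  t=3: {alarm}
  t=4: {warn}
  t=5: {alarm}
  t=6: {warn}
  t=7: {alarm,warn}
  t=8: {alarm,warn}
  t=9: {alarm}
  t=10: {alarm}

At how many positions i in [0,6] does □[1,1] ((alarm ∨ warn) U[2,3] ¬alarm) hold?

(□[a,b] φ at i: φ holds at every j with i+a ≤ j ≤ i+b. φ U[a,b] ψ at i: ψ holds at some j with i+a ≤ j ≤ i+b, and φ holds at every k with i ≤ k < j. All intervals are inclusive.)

Evaluate at each i in [0,6]:
  i=0: ✗ (fails at j=1)
  i=1: ✗ (fails at j=2)
  i=2: ✓ (all of [3,3])
  i=3: ✓ (all of [4,4])
  i=4: ✗ (fails at j=5)
  i=5: ✗ (fails at j=6)
  i=6: ✗ (fails at j=7)
Positions where it holds: {2, 3} → 2.

2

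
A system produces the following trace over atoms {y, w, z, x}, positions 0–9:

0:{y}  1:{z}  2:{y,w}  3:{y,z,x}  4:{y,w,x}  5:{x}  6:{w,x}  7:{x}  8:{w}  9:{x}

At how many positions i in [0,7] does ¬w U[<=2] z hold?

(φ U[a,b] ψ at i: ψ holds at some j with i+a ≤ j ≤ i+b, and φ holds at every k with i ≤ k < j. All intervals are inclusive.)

3

Evaluate at each i in [0,7]:
  i=0: ✓ (rhs at j=1; lhs holds on [0,0])
  i=1: ✓ (rhs at j=1)
  i=2: ✗ (lhs fails at k=2 before rhs at j=3)
  i=3: ✓ (rhs at j=3)
  i=4: ✗ (no rhs in [4,6])
  i=5: ✗ (no rhs in [5,7])
  i=6: ✗ (no rhs in [6,8])
  i=7: ✗ (no rhs in [7,9])
Positions where it holds: {0, 1, 3} → 3.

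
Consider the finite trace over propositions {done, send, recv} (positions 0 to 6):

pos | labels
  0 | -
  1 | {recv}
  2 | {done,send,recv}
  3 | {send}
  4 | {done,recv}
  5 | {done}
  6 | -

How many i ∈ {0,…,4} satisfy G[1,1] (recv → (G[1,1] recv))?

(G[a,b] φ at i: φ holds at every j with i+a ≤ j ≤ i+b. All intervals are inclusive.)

Evaluate at each i in [0,4]:
  i=0: ✓ (all of [1,1])
  i=1: ✗ (fails at j=2)
  i=2: ✓ (all of [3,3])
  i=3: ✗ (fails at j=4)
  i=4: ✓ (all of [5,5])
Positions where it holds: {0, 2, 4} → 3.

3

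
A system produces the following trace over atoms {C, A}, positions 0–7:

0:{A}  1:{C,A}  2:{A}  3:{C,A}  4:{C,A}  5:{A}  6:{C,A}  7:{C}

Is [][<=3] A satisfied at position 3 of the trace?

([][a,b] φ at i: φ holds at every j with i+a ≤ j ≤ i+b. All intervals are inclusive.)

Holds

Check A at every j in [3,6]:
  j=3: true
  j=4: true
  j=5: true
  j=6: true
All positions satisfy it → formula holds.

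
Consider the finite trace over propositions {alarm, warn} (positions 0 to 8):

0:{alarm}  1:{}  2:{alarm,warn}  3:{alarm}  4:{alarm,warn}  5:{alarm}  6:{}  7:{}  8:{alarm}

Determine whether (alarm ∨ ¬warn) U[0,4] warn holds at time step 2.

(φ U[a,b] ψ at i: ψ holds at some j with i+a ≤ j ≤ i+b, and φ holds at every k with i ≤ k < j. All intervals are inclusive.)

Need some j in [2,6] with warn, and (alarm ∨ ¬warn) at every k in [2,j-1].
  j=2: warn holds; no prefix to check → satisfied.

Yes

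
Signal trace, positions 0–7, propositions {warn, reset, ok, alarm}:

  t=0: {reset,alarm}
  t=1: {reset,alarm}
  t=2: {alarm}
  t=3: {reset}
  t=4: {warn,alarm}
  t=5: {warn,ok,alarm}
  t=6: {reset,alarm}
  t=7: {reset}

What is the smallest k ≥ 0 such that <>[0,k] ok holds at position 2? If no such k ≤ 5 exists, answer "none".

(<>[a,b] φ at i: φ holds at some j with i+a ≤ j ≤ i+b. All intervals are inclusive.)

3

Scan j = 2,3,… for ok:
  j=2: fails
  j=3: fails
  j=4: fails
  j=5: holds
First hit at j=5, so smallest k = 5-2 = 3.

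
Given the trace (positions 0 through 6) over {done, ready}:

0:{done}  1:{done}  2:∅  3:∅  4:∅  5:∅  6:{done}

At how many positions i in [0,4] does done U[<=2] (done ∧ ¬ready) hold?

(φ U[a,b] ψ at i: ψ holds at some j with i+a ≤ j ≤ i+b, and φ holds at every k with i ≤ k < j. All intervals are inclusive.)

Evaluate at each i in [0,4]:
  i=0: ✓ (rhs at j=0)
  i=1: ✓ (rhs at j=1)
  i=2: ✗ (no rhs in [2,4])
  i=3: ✗ (no rhs in [3,5])
  i=4: ✗ (lhs fails at k=4 before rhs at j=6)
Positions where it holds: {0, 1} → 2.

2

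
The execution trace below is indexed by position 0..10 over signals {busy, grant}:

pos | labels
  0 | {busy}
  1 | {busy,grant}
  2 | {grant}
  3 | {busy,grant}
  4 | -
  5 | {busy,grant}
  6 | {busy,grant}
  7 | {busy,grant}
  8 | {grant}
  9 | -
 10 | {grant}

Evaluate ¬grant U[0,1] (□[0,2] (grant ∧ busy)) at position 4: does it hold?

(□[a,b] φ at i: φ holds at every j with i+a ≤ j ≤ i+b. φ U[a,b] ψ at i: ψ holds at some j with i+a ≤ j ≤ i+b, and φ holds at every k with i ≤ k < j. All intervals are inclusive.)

True

Need some j in [4,5] with □[0,2] (grant ∧ busy), and ¬grant at every k in [4,j-1].
  j=4: □[0,2] (grant ∧ busy) — fails at 4.
  j=5: □[0,2] (grant ∧ busy) holds; ¬grant holds at every k in [4,4] → satisfied.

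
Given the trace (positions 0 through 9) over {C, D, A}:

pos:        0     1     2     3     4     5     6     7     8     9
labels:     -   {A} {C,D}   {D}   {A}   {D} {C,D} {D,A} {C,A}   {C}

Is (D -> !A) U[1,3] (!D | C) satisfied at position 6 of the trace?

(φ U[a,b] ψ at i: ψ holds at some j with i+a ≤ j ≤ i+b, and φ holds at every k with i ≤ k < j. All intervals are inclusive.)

Need some j in [7,9] with (!D | C), and (D -> !A) at every k in [6,j-1].
  j=7: (!D | C) false.
  j=8: (!D | C) holds, but (D -> !A) fails at k=7 → not this j.
  j=9: (!D | C) holds, but (D -> !A) fails at k=7 → not this j.
No j in the window works → until fails.

False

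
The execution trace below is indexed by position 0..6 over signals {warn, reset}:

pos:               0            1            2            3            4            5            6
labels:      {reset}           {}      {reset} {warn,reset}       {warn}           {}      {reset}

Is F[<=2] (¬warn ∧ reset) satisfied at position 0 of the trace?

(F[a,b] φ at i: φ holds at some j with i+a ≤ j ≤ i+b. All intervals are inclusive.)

Check (¬warn ∧ reset) at each j in [0,2]:
  j=0: true
  j=1: false
  j=2: true
Found at j=0 → formula holds.

Yes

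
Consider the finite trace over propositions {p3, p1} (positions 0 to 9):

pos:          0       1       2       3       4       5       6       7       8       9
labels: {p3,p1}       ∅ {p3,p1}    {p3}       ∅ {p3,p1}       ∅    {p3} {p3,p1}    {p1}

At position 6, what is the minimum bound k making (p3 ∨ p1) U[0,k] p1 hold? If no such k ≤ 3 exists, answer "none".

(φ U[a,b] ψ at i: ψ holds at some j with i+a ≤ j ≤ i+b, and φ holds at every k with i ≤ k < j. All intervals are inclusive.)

none

Need earliest j ≥ 6 with p1, and (p3 ∨ p1) at every k in [6,j-1].
  j=6: rhs fails.
  j=7: rhs fails.
  j=8: rhs holds but lhs fails at k=6.
  j=9: rhs holds but lhs fails at k=6.
No witness within the range → none.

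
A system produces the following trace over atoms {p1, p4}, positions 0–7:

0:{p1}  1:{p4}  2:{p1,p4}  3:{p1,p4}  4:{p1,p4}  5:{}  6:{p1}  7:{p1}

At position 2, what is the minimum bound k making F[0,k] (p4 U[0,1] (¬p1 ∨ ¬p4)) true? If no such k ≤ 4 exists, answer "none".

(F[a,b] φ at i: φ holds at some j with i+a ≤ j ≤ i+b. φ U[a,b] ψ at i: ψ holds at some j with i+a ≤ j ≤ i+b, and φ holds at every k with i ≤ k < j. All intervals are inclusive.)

2

Scan j = 2,3,… for (p4 U[0,1] (¬p1 ∨ ¬p4)):
  j=2: fails
  j=3: fails
  j=4: holds
First hit at j=4, so smallest k = 4-2 = 2.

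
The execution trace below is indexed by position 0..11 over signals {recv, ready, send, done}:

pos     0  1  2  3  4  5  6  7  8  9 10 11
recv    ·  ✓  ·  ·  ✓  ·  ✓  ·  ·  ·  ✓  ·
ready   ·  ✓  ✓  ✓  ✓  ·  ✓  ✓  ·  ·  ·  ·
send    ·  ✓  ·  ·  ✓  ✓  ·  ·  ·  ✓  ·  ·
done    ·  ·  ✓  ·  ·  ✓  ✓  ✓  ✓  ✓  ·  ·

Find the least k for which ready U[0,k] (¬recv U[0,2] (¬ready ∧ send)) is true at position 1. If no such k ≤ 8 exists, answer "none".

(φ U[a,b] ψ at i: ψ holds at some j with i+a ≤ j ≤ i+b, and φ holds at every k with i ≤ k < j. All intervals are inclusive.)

4

Need earliest j ≥ 1 with (¬recv U[0,2] (¬ready ∧ send)), and ready at every k in [1,j-1].
  j=1: rhs fails.
  j=2: rhs fails.
  j=3: rhs fails.
  j=4: rhs fails.
  j=5: rhs holds; lhs holds on [1,4]. k = 4.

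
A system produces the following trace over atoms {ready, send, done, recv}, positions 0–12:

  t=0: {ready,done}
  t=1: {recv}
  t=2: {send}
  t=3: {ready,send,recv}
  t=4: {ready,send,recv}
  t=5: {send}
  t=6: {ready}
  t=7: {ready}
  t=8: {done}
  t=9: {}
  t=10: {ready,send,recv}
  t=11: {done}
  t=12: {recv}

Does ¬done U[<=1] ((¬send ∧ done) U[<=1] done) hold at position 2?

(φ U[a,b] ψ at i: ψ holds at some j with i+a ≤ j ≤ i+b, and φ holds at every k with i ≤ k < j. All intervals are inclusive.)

No

Need some j in [2,3] with ((¬send ∧ done) U[<=1] done), and ¬done at every k in [2,j-1].
  j=2: ((¬send ∧ done) U[<=1] done) — fails.
  j=3: ((¬send ∧ done) U[<=1] done) — fails.
No j in the window works → until fails.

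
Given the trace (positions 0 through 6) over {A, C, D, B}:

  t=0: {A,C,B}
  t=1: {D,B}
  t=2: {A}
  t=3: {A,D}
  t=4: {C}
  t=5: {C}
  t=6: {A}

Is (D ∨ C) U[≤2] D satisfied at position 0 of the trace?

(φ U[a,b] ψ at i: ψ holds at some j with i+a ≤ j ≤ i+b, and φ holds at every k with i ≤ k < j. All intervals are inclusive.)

True

Need some j in [0,2] with D, and (D ∨ C) at every k in [0,j-1].
  j=0: D false.
  j=1: D holds; (D ∨ C) holds at every k in [0,0] → satisfied.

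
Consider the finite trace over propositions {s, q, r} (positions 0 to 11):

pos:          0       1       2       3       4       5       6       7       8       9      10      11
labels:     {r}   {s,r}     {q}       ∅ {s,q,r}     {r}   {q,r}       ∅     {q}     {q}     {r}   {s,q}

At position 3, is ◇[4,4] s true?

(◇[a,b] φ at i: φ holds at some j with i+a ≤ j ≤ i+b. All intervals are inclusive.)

No

Check s at each j in [7,7]:
  j=7: false
No position in the window satisfies it → formula fails.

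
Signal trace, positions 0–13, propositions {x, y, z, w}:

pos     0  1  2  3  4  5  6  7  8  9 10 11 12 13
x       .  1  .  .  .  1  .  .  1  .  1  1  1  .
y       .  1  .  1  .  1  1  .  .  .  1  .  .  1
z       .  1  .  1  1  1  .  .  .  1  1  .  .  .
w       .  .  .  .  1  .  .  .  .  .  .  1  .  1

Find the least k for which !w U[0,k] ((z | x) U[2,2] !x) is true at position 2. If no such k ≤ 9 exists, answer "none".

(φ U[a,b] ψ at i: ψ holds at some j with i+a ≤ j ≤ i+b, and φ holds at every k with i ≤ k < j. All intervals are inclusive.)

2

Need earliest j ≥ 2 with ((z | x) U[2,2] !x), and !w at every k in [2,j-1].
  j=2: rhs fails.
  j=3: rhs fails.
  j=4: rhs holds; lhs holds on [2,3]. k = 2.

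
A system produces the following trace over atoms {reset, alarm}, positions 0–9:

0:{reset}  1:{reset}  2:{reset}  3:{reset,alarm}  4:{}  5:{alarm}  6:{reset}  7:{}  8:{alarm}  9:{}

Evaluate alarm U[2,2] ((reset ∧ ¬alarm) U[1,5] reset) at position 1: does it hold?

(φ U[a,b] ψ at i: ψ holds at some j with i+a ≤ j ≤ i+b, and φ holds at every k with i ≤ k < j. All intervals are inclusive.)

Need some j in [3,3] with ((reset ∧ ¬alarm) U[1,5] reset), and alarm at every k in [1,j-1].
  j=3: ((reset ∧ ¬alarm) U[1,5] reset) — fails.
No j in the window works → until fails.

False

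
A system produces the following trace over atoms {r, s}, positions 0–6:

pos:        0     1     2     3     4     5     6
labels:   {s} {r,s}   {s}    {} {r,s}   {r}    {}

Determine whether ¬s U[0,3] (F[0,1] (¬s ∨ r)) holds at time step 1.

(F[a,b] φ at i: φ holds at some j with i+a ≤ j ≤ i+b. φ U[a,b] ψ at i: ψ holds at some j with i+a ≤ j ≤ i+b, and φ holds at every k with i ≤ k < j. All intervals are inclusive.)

Need some j in [1,4] with F[0,1] (¬s ∨ r), and ¬s at every k in [1,j-1].
  j=1: F[0,1] (¬s ∨ r) holds; no prefix to check → satisfied.

Holds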